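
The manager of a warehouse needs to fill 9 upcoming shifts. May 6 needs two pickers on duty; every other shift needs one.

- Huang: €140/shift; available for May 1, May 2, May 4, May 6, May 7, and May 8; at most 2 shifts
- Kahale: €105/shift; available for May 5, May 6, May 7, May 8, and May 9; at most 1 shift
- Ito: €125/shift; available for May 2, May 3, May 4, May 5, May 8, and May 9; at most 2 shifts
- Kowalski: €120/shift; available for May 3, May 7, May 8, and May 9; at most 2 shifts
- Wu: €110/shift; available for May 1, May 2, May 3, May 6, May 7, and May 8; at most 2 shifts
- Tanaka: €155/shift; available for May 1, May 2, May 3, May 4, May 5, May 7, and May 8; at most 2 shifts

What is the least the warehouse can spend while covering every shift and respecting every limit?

Picking the cheapest available picker for each shift independently would cost €1090, but that ignores the shift limits.
An optimal schedule: May 1→Huang, May 2→Wu, May 3→Kowalski, May 4→Huang, May 5→Ito, May 6→Kahale+Wu, May 7→Kowalski, May 8→Tanaka, May 9→Ito.
Total: 140 + 110 + 120 + 140 + 125 + 105 + 110 + 120 + 155 + 125 = €1250.

€1250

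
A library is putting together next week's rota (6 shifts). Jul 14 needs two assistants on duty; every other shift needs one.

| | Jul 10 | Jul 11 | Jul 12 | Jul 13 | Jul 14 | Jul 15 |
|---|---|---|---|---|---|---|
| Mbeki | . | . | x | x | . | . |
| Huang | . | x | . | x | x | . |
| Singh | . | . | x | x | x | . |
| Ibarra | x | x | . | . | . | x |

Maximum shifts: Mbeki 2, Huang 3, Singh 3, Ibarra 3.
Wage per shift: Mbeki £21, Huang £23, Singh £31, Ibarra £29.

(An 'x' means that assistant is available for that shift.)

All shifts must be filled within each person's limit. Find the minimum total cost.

£177

Jul 10 can only be covered by Ibarra, so that assignment is forced.
Jul 14 can only be covered by Huang and Singh, so that assignment is forced.
Jul 15 can only be covered by Ibarra, so that assignment is forced.
Picking the cheapest available assistant for each shift independently would cost £177, and that bound is achievable.
An optimal schedule: Jul 10→Ibarra, Jul 11→Huang, Jul 12→Mbeki, Jul 13→Mbeki, Jul 14→Huang+Singh, Jul 15→Ibarra.
Total: 29 + 23 + 21 + 21 + 23 + 31 + 29 = £177.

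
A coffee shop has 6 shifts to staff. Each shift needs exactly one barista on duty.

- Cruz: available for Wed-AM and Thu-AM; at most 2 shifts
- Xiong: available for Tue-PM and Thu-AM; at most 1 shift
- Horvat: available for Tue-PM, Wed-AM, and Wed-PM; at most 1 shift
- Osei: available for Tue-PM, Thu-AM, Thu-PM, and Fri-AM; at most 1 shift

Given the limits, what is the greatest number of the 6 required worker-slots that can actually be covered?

Total capacity across all baristas is 2+1+1+1 = 5, and 6 slots are needed, so at most 5 can be filled.
An assignment achieving 5: Tue-PM→Xiong, Wed-AM→Cruz, Wed-PM→Horvat, Thu-AM→Cruz, Thu-PM→Osei.
Loads: Cruz 2/2, Xiong 1/1, Horvat 1/1, Osei 1/1.

5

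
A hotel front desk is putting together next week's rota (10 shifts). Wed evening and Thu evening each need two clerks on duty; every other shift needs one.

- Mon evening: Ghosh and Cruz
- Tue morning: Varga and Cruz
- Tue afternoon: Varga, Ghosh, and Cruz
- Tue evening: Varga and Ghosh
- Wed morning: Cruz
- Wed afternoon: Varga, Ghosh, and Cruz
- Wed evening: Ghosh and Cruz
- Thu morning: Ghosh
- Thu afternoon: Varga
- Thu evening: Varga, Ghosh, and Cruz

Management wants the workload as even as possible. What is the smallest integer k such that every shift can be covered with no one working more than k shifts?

With 3 clerks and 12 worker-slots to fill, someone must work at least ⌈12/3⌉ = 4 shifts, so k ≥ 4.
k = 4 works: Mon evening→Ghosh, Tue morning→Varga, Tue afternoon→Varga, Tue evening→Varga, Wed morning→Cruz, Wed afternoon→Cruz, Wed evening→Ghosh+Cruz, Thu morning→Ghosh, Thu afternoon→Varga, Thu evening→Ghosh+Cruz.
Loads: Varga 4, Ghosh 4, Cruz 4 — all ≤ 4.

4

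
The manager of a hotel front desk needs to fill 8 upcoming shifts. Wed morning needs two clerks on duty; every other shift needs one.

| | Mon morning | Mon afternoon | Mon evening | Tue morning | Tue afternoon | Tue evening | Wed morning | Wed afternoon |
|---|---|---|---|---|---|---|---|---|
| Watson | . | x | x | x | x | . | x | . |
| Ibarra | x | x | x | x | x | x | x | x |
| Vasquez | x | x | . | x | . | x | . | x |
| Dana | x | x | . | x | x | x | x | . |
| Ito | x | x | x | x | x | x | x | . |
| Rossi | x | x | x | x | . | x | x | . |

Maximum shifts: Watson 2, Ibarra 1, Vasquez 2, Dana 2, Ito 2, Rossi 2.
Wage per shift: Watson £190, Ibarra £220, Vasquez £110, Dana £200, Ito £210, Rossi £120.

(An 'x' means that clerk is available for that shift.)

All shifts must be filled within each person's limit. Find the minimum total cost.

Picking the cheapest available clerk for each shift independently would cost £1170, but that ignores the shift limits.
An optimal schedule: Mon morning→Vasquez, Mon afternoon→Watson, Mon evening→Rossi, Tue morning→Dana, Tue afternoon→Watson, Tue evening→Rossi, Wed morning→Dana+Ito, Wed afternoon→Vasquez.
Total: 110 + 190 + 120 + 200 + 190 + 120 + 200 + 210 + 110 = £1450.

£1450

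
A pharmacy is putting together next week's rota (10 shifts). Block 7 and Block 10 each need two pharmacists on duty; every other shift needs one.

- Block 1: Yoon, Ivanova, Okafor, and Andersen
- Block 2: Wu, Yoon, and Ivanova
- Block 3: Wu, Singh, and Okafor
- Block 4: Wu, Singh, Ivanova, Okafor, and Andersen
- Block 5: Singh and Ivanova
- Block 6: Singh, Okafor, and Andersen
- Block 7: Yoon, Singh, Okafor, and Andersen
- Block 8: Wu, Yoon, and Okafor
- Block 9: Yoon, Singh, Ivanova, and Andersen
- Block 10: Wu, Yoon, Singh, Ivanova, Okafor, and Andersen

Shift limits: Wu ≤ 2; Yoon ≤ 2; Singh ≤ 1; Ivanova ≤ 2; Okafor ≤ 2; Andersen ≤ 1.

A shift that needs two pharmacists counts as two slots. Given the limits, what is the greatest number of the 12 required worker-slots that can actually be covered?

10

Total capacity across all pharmacists is 2+2+1+2+2+1 = 10, and 12 slots are needed, so at most 10 can be filled.
An assignment achieving 10: Block 1→Yoon, Block 2→Wu, Block 3→Wu, Block 4→Ivanova, Block 5→Singh, Block 6→Okafor, Block 7→Okafor+Andersen, Block 8→Yoon, Block 9→Ivanova.
Loads: Wu 2/2, Yoon 2/2, Singh 1/1, Ivanova 2/2, Okafor 2/2, Andersen 1/1.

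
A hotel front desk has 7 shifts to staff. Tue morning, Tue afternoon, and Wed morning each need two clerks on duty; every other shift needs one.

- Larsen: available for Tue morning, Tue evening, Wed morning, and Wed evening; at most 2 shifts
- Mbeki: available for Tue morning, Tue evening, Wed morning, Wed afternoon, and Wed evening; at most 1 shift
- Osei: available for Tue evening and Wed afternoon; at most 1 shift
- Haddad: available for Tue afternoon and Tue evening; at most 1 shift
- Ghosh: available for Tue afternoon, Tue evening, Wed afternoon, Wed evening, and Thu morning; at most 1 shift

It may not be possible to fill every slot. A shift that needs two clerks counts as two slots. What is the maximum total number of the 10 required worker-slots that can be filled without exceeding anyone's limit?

Total capacity across all clerks is 2+1+1+1+1 = 6, and 10 slots are needed, so at most 6 can be filled.
An assignment achieving 6: Tue morning→Larsen+Mbeki, Tue afternoon→Haddad, Wed morning→Larsen, Wed afternoon→Osei, Thu morning→Ghosh.
Loads: Larsen 2/2, Mbeki 1/1, Osei 1/1, Haddad 1/1, Ghosh 1/1.

6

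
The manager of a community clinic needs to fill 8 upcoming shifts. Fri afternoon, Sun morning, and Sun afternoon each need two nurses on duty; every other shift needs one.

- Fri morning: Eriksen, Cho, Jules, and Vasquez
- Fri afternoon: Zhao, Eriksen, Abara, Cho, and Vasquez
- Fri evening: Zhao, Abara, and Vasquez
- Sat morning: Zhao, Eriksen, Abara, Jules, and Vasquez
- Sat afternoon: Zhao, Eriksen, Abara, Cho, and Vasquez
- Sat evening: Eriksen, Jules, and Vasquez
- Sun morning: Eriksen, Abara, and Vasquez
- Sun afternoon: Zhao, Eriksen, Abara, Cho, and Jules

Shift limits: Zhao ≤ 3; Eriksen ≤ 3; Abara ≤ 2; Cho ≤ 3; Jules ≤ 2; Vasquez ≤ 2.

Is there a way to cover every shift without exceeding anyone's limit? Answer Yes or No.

Yes

One valid schedule: Fri morning→Eriksen, Fri afternoon→Abara+Cho, Fri evening→Zhao, Sat morning→Zhao, Sat afternoon→Zhao, Sat evening→Eriksen, Sun morning→Eriksen+Abara, Sun afternoon→Cho+Jules.
Loads: Zhao 3/3, Eriksen 3/3, Abara 2/2, Cho 2/3, Jules 1/2, Vasquez 0/2 — all within limits.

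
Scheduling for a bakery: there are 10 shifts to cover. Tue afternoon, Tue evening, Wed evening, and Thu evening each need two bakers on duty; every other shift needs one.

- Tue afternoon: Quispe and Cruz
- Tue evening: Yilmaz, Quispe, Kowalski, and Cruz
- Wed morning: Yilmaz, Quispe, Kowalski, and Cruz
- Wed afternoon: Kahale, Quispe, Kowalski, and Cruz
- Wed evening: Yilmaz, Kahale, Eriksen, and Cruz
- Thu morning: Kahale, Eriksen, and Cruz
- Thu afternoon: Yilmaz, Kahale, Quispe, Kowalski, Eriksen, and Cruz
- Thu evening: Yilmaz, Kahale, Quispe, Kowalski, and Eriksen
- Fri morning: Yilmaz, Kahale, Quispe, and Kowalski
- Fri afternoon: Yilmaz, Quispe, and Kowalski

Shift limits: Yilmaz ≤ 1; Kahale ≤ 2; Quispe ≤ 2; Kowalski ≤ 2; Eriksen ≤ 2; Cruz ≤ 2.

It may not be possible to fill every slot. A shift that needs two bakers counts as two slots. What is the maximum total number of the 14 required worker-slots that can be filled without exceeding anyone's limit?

11

Total capacity across all bakers is 1+2+2+2+2+2 = 11, and 14 slots are needed, so at most 11 can be filled.
An assignment achieving 11: Tue afternoon→Quispe+Cruz, Tue evening→Quispe+Kowalski, Wed morning→Kowalski, Wed afternoon→Kahale, Wed evening→Eriksen+Cruz, Thu morning→Kahale, Thu evening→Eriksen, Fri afternoon→Yilmaz.
Loads: Yilmaz 1/1, Kahale 2/2, Quispe 2/2, Kowalski 2/2, Eriksen 2/2, Cruz 2/2.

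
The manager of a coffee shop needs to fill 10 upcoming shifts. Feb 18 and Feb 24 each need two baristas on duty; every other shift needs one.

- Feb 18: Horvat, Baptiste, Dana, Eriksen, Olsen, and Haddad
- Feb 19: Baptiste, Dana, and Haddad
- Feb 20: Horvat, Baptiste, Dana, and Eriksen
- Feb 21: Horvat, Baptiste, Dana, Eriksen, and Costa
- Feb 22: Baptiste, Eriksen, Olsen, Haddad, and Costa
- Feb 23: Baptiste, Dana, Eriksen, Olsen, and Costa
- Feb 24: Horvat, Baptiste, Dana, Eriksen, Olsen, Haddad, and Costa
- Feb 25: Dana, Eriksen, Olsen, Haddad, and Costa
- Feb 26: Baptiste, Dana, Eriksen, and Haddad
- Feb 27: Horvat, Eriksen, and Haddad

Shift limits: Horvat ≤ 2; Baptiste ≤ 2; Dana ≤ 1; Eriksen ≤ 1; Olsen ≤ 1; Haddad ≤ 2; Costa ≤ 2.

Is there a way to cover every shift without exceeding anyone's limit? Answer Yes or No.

No

Total capacity is 2+2+1+1+1+2+2 = 11 but 12 worker-slots are needed — infeasible.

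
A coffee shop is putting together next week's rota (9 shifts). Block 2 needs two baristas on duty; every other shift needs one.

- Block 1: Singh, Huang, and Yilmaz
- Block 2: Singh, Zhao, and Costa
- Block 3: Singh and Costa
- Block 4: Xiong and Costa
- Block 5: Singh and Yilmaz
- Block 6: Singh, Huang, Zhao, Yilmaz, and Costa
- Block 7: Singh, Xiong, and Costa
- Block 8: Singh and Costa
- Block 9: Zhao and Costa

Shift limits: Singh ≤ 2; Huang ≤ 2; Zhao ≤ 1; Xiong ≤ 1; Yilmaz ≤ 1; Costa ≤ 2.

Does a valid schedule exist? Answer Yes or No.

No

Total capacity is 2+2+1+1+1+2 = 9 but 10 worker-slots are needed — infeasible.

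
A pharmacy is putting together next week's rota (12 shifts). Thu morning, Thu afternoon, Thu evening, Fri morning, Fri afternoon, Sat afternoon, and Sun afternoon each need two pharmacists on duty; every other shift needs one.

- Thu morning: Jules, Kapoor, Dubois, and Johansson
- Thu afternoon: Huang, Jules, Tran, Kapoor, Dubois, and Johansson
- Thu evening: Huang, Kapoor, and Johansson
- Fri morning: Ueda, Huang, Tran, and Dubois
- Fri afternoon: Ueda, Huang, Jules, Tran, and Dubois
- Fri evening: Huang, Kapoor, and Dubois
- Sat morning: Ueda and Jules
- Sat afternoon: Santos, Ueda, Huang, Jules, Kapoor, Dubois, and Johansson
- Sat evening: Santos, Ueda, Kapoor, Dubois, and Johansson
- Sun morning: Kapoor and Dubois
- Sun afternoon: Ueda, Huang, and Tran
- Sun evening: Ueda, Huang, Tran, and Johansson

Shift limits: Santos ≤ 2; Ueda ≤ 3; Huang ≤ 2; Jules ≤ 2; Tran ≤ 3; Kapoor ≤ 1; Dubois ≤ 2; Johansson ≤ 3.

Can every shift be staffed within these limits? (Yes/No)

No

Total capacity is 2+3+2+2+3+1+2+3 = 18 but 19 worker-slots are needed — infeasible.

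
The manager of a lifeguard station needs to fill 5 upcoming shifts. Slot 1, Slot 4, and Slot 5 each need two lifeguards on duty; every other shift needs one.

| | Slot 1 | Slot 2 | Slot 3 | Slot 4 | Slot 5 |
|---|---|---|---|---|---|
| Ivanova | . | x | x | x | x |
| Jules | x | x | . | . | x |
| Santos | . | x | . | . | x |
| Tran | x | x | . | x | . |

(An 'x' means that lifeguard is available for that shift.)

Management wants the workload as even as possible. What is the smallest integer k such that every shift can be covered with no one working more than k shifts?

2

With 4 lifeguards and 8 worker-slots to fill, someone must work at least ⌈8/4⌉ = 2 shifts, so k ≥ 2.
k = 2 works: Slot 1→Jules+Tran, Slot 2→Santos, Slot 3→Ivanova, Slot 4→Ivanova+Tran, Slot 5→Jules+Santos.
Loads: Ivanova 2, Jules 2, Santos 2, Tran 2 — all ≤ 2.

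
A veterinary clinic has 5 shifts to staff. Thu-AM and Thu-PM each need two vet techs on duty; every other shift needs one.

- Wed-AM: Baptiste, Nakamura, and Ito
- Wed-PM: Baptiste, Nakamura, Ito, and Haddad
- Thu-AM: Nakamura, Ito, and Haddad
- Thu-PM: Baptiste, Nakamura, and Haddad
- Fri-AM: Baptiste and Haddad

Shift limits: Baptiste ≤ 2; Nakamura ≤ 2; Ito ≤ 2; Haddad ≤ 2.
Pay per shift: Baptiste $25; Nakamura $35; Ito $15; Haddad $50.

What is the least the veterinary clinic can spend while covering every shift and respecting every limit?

$200

Picking the cheapest available vet tech for each shift independently would cost $165, but that ignores the shift limits.
An optimal schedule: Wed-AM→Baptiste, Wed-PM→Ito, Thu-AM→Nakamura+Ito, Thu-PM→Nakamura+Haddad, Fri-AM→Baptiste.
Total: 25 + 15 + 35 + 15 + 35 + 50 + 25 = $200.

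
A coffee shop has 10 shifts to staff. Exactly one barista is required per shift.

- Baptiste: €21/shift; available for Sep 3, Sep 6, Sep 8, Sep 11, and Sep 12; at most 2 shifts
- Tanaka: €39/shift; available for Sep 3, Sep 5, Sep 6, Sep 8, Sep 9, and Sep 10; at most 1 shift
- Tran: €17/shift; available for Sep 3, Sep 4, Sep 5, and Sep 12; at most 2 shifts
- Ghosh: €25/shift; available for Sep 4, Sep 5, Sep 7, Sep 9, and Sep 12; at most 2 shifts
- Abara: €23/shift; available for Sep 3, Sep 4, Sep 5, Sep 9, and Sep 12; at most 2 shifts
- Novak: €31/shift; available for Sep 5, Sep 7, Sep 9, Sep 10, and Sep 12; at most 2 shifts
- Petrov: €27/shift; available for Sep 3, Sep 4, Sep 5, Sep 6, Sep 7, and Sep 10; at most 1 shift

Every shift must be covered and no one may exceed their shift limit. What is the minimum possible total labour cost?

Sep 11 can only be covered by Baptiste, so that assignment is forced.
Picking the cheapest available barista for each shift independently would cost €206, but that ignores the shift limits.
An optimal schedule: Sep 3→Tran, Sep 4→Tran, Sep 5→Ghosh, Sep 6→Petrov, Sep 7→Ghosh, Sep 8→Baptiste, Sep 9→Abara, Sep 10→Novak, Sep 11→Baptiste, Sep 12→Abara.
Total: 17 + 17 + 25 + 27 + 25 + 21 + 23 + 31 + 21 + 23 = €230.

€230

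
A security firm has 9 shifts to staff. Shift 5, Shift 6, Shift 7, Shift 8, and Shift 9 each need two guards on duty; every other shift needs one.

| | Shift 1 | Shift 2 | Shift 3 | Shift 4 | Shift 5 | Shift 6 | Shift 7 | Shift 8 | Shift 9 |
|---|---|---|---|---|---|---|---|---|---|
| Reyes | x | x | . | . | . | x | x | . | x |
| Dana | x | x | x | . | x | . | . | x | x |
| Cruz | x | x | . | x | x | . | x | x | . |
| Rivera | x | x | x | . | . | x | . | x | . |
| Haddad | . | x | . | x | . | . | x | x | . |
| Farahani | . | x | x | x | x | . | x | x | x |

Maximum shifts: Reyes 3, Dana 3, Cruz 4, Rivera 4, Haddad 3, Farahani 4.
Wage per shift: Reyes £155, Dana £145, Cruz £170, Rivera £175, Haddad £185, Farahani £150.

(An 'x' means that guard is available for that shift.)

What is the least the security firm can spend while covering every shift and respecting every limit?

Shift 6 can only be covered by Reyes and Rivera, so that assignment is forced.
Picking the cheapest available guard for each shift independently would cost £2105, but that ignores the shift limits.
An optimal schedule: Shift 1→Reyes, Shift 2→Cruz, Shift 3→Dana, Shift 4→Farahani, Shift 5→Dana+Farahani, Shift 6→Reyes+Rivera, Shift 7→Reyes+Cruz, Shift 8→Farahani+Cruz, Shift 9→Dana+Farahani.
Total: 155 + 170 + 145 + 150 + 145 + 150 + 155 + 175 + 155 + 170 + 150 + 170 + 145 + 150 = £2185.

£2185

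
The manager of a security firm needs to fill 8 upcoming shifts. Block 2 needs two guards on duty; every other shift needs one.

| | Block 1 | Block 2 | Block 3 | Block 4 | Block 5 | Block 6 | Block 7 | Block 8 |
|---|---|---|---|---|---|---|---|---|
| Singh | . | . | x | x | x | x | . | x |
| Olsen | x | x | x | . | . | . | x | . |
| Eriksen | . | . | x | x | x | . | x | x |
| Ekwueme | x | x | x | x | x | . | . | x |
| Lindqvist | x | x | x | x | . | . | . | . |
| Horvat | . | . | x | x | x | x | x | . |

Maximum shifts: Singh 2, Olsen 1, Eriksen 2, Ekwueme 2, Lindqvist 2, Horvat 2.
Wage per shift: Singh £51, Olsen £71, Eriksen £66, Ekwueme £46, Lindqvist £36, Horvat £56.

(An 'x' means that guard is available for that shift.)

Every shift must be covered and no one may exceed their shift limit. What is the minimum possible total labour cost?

£444

Picking the cheapest available guard for each shift independently would cost £389, but that ignores the shift limits.
An optimal schedule: Block 1→Lindqvist, Block 2→Lindqvist+Ekwueme, Block 3→Eriksen, Block 4→Horvat, Block 5→Singh, Block 6→Singh, Block 7→Horvat, Block 8→Ekwueme.
Total: 36 + 36 + 46 + 66 + 56 + 51 + 51 + 56 + 46 = £444.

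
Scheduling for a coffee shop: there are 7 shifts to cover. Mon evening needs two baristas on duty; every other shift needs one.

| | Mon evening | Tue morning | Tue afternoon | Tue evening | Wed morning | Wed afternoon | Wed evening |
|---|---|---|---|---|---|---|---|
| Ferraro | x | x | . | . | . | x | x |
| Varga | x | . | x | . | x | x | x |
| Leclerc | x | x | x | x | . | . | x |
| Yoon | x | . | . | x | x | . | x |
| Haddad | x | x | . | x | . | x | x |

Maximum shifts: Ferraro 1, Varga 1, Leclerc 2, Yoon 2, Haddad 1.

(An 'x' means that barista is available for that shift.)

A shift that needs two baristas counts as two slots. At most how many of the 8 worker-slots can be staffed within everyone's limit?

Total capacity across all baristas is 1+1+2+2+1 = 7, and 8 slots are needed, so at most 7 can be filled.
An assignment achieving 7: Mon evening→Leclerc+Yoon, Tue morning→Ferraro, Tue afternoon→Varga, Tue evening→Leclerc, Wed morning→Yoon, Wed afternoon→Haddad.
Loads: Ferraro 1/1, Varga 1/1, Leclerc 2/2, Yoon 2/2, Haddad 1/1.

7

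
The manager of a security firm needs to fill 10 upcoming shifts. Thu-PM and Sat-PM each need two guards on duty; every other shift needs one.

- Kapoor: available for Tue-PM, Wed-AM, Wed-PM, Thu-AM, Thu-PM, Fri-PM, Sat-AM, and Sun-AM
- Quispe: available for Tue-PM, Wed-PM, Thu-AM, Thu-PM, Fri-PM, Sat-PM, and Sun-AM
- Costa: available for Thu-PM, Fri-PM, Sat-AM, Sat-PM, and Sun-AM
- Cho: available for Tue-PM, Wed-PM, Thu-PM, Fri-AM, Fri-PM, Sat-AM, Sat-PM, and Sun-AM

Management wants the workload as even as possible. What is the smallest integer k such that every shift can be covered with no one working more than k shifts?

3

With 4 guards and 12 worker-slots to fill, someone must work at least ⌈12/4⌉ = 3 shifts, so k ≥ 3.
k = 3 works: Tue-PM→Kapoor, Wed-AM→Kapoor, Wed-PM→Quispe, Thu-AM→Kapoor, Thu-PM→Costa+Cho, Fri-AM→Cho, Fri-PM→Quispe, Sat-AM→Costa, Sat-PM→Quispe+Costa, Sun-AM→Cho.
Loads: Kapoor 3, Quispe 3, Costa 3, Cho 3 — all ≤ 3.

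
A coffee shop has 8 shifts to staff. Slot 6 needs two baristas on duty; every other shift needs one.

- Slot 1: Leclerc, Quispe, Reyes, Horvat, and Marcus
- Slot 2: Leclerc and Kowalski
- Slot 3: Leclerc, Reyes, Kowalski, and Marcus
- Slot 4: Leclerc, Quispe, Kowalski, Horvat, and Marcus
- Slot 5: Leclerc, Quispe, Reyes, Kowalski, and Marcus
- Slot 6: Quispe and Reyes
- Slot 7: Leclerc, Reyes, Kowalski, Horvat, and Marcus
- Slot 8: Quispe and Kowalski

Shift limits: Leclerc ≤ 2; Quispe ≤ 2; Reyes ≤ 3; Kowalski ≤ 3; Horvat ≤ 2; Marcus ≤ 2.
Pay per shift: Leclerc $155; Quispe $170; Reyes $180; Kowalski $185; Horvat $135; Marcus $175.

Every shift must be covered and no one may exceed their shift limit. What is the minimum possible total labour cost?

$1450

Slot 6 can only be covered by Quispe and Reyes, so that assignment is forced.
Picking the cheapest available barista for each shift independently would cost $1390, but that ignores the shift limits.
An optimal schedule: Slot 1→Horvat, Slot 2→Leclerc, Slot 3→Leclerc, Slot 4→Horvat, Slot 5→Marcus, Slot 6→Quispe+Reyes, Slot 7→Marcus, Slot 8→Quispe.
Total: 135 + 155 + 155 + 135 + 175 + 170 + 180 + 175 + 170 = $1450.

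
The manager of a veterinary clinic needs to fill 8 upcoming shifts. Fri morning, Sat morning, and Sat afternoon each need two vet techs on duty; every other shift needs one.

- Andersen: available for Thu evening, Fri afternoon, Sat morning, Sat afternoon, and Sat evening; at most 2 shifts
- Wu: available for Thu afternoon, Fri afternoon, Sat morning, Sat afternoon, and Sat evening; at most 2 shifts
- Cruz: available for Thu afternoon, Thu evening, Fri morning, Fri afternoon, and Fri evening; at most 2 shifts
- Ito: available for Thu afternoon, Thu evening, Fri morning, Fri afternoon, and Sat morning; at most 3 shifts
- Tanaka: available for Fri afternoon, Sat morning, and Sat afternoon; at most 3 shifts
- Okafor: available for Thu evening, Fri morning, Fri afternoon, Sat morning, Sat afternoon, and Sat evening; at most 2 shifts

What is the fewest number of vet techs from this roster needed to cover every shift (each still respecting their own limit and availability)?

5

11 slots to fill and no one can take more than 3, so at least ⌈11/3⌉ = 4 vet techs are needed.
Any 4 vet techs together have capacity at most 3+3+2+2 = 10 < 11 slots, so 4 can never suffice.
Andersen, Wu, Cruz, Ito, and Tanaka alone can cover everything: Thu afternoon→Wu, Thu evening→Andersen, Fri morning→Cruz+Ito, Fri afternoon→Ito, Fri evening→Cruz, Sat morning→Ito+Tanaka, Sat afternoon→Wu+Tanaka, Sat evening→Andersen.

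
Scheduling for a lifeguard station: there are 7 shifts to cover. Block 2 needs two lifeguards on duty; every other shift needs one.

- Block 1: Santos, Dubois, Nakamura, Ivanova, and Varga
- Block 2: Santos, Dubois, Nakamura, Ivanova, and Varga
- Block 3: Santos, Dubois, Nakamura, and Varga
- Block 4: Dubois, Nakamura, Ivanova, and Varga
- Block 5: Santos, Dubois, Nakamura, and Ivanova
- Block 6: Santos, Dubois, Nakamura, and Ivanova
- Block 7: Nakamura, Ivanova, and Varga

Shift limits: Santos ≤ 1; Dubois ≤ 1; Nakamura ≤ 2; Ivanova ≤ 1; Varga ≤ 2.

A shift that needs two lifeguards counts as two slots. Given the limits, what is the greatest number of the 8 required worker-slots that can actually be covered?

Total capacity across all lifeguards is 1+1+2+1+2 = 7, and 8 slots are needed, so at most 7 can be filled.
An assignment achieving 7: Block 1→Varga, Block 2→Varga, Block 3→Santos, Block 4→Dubois, Block 5→Nakamura, Block 6→Ivanova, Block 7→Nakamura.
Loads: Santos 1/1, Dubois 1/1, Nakamura 2/2, Ivanova 1/1, Varga 2/2.

7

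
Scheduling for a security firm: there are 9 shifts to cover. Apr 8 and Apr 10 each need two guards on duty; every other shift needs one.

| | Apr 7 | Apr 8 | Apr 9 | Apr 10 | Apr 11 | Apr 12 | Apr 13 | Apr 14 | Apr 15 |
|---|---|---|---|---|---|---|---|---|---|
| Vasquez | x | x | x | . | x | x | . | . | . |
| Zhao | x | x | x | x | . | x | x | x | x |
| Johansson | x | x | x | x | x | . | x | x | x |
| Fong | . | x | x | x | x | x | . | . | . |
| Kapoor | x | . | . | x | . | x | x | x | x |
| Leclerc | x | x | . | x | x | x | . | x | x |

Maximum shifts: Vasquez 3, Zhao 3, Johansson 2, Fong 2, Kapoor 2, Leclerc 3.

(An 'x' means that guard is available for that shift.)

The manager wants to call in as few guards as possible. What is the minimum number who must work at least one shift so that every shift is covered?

4

11 slots to fill and no one can take more than 3, so at least ⌈11/3⌉ = 4 guards are needed.
Vasquez, Zhao, Johansson, and Leclerc alone can cover everything: Apr 7→Leclerc, Apr 8→Johansson+Leclerc, Apr 9→Vasquez, Apr 10→Zhao+Johansson, Apr 11→Vasquez, Apr 12→Vasquez, Apr 13→Zhao, Apr 14→Zhao, Apr 15→Leclerc.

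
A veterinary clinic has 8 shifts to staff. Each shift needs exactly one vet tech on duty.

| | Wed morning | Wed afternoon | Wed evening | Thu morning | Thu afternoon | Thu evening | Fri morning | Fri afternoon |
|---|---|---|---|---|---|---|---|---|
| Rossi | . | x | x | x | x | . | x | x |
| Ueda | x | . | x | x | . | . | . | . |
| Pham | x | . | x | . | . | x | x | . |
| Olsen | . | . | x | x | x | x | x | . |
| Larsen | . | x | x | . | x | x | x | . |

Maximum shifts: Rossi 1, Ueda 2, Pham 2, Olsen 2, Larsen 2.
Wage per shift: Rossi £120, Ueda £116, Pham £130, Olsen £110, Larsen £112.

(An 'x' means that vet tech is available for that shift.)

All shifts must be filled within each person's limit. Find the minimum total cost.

£926

Fri afternoon can only be covered by Rossi, so that assignment is forced.
Picking the cheapest available vet tech for each shift independently would cost £898, but that ignores the shift limits.
An optimal schedule: Wed morning→Ueda, Wed afternoon→Larsen, Wed evening→Ueda, Thu morning→Olsen, Thu afternoon→Olsen, Thu evening→Larsen, Fri morning→Pham, Fri afternoon→Rossi.
Total: 116 + 112 + 116 + 110 + 110 + 112 + 130 + 120 = £926.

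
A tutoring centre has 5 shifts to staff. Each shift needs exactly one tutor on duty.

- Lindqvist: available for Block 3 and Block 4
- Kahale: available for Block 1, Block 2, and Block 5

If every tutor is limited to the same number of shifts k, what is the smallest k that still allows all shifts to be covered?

3

With 2 tutors and 5 worker-slots to fill, someone must work at least ⌈5/2⌉ = 3 shifts, so k ≥ 3.
k = 3 works: Block 1→Kahale, Block 2→Kahale, Block 3→Lindqvist, Block 4→Lindqvist, Block 5→Kahale.
Loads: Lindqvist 2, Kahale 3 — all ≤ 3.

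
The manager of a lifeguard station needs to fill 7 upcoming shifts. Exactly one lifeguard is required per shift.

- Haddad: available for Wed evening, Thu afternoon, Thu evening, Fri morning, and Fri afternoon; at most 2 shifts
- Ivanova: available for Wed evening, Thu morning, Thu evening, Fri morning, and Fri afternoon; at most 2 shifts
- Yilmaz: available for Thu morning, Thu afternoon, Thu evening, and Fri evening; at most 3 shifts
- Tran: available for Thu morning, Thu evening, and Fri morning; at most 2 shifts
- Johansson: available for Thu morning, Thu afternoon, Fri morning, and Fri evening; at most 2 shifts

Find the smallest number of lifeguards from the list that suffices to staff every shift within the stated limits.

3

7 slots to fill and no one can take more than 3, so at least ⌈7/3⌉ = 3 lifeguards are needed.
Haddad, Ivanova, and Yilmaz alone can cover everything: Wed evening→Haddad, Thu morning→Ivanova, Thu afternoon→Yilmaz, Thu evening→Yilmaz, Fri morning→Haddad, Fri afternoon→Ivanova, Fri evening→Yilmaz.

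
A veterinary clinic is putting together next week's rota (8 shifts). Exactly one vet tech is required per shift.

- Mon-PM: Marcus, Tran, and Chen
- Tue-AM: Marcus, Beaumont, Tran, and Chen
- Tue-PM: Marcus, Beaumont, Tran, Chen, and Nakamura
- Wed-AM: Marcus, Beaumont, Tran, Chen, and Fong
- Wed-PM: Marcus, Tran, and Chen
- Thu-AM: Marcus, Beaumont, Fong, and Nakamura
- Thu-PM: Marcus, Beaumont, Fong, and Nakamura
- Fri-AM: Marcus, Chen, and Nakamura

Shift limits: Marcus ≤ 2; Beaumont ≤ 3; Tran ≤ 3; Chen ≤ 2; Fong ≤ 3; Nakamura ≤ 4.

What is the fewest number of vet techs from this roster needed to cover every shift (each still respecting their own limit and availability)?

3

8 slots to fill and no one can take more than 4, so at least ⌈8/4⌉ = 2 vet techs are needed.
Any 2 vet techs together have capacity at most 4+3 = 7 < 8 slots, so 2 can never suffice.
Marcus, Beaumont, and Tran alone can cover everything: Mon-PM→Marcus, Tue-AM→Beaumont, Tue-PM→Tran, Wed-AM→Tran, Wed-PM→Tran, Thu-AM→Beaumont, Thu-PM→Beaumont, Fri-AM→Marcus.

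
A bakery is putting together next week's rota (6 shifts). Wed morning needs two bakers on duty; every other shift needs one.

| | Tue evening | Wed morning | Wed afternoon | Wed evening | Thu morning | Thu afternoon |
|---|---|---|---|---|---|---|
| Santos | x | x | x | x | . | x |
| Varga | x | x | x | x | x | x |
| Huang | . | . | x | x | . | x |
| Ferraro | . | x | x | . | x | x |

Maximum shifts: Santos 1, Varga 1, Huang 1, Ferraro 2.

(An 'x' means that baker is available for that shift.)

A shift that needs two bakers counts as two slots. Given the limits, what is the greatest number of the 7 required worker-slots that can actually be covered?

5

Total capacity across all bakers is 1+1+1+2 = 5, and 7 slots are needed, so at most 5 can be filled.
An assignment achieving 5: Tue evening→Santos, Wed morning→Ferraro, Wed afternoon→Ferraro, Wed evening→Huang, Thu morning→Varga.
Loads: Santos 1/1, Varga 1/1, Huang 1/1, Ferraro 2/2.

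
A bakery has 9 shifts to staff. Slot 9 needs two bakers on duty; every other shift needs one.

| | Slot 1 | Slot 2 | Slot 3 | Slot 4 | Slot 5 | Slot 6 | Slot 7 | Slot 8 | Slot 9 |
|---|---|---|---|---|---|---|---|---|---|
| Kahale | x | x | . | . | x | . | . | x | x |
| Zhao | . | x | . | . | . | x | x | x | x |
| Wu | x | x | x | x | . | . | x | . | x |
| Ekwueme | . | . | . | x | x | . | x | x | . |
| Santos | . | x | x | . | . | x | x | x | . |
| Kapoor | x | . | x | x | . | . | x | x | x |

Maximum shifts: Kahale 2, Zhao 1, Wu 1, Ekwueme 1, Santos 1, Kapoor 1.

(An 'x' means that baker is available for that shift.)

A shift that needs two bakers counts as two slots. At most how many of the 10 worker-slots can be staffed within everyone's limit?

Total capacity across all bakers is 2+1+1+1+1+1 = 7, and 10 slots are needed, so at most 7 can be filled.
An assignment achieving 7: Slot 1→Kahale, Slot 2→Santos, Slot 3→Wu, Slot 4→Ekwueme, Slot 5→Kahale, Slot 6→Zhao, Slot 9→Kapoor.
Loads: Kahale 2/2, Zhao 1/1, Wu 1/1, Ekwueme 1/1, Santos 1/1, Kapoor 1/1.

7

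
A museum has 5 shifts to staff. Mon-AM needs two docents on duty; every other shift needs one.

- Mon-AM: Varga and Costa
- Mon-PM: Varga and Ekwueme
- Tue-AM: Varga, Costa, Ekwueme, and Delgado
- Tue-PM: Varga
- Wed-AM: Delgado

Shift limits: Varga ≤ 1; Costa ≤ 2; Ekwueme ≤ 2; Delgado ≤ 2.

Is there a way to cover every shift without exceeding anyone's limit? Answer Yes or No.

Total capacity is 7 and 6 slots are needed, so capacity alone doesn't rule it out.
Shifts {Mon-AM, Tue-PM} need 3 worker-slots in total, but the docents available for any of those shifts (Varga and Costa) can supply at most 2 among them. So no valid schedule exists.

No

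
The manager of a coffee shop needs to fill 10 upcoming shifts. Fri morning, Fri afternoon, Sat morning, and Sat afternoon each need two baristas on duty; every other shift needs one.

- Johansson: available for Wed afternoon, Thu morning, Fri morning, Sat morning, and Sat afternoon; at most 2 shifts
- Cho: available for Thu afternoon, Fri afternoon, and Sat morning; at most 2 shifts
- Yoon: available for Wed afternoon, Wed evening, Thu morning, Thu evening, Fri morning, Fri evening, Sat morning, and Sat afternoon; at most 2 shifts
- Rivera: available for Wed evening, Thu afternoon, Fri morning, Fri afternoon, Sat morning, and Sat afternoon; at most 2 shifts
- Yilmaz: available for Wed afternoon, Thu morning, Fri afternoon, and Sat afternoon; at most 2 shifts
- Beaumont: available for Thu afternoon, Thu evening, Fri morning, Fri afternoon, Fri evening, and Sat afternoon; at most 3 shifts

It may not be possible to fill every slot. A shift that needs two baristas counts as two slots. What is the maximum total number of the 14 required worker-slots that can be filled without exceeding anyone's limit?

13

Total capacity across all baristas is 2+2+2+2+2+3 = 13, and 14 slots are needed, so at most 13 can be filled.
An assignment achieving 13: Wed afternoon→Johansson, Wed evening→Yoon, Thu morning→Johansson, Thu afternoon→Cho, Thu evening→Yoon, Fri morning→Rivera+Beaumont, Fri afternoon→Cho+Yilmaz, Fri evening→Beaumont, Sat morning→Rivera, Sat afternoon→Yilmaz+Beaumont.
Loads: Johansson 2/2, Cho 2/2, Yoon 2/2, Rivera 2/2, Yilmaz 2/2, Beaumont 3/3.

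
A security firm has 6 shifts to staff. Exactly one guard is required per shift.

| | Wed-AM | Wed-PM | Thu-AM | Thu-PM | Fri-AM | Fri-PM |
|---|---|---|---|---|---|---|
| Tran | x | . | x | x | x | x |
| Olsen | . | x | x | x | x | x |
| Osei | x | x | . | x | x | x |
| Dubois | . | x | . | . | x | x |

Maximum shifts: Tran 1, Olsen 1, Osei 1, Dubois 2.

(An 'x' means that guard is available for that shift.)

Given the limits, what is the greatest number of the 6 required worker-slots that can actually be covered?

Total capacity across all guards is 1+1+1+2 = 5, and 6 slots are needed, so at most 5 can be filled.
An assignment achieving 5: Wed-AM→Tran, Wed-PM→Osei, Thu-AM→Olsen, Fri-AM→Dubois, Fri-PM→Dubois.
Loads: Tran 1/1, Olsen 1/1, Osei 1/1, Dubois 2/2.

5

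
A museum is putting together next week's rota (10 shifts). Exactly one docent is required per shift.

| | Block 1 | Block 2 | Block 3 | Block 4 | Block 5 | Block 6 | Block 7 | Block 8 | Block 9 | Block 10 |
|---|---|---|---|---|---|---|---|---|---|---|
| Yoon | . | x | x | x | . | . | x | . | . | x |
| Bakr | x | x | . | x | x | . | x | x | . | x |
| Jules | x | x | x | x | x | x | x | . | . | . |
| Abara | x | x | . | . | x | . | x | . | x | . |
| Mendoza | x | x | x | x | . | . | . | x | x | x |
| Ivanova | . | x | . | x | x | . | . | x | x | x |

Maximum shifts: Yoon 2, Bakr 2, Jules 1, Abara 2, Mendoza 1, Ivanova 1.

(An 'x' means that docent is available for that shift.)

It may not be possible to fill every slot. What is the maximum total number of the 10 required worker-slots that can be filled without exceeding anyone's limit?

Total capacity across all docents is 2+2+1+2+1+1 = 9, and 10 slots are needed, so at most 9 can be filled.
An assignment achieving 9: Block 1→Bakr, Block 3→Yoon, Block 4→Ivanova, Block 5→Abara, Block 6→Jules, Block 7→Yoon, Block 8→Bakr, Block 9→Abara, Block 10→Mendoza.
Loads: Yoon 2/2, Bakr 2/2, Jules 1/1, Abara 2/2, Mendoza 1/1, Ivanova 1/1.

9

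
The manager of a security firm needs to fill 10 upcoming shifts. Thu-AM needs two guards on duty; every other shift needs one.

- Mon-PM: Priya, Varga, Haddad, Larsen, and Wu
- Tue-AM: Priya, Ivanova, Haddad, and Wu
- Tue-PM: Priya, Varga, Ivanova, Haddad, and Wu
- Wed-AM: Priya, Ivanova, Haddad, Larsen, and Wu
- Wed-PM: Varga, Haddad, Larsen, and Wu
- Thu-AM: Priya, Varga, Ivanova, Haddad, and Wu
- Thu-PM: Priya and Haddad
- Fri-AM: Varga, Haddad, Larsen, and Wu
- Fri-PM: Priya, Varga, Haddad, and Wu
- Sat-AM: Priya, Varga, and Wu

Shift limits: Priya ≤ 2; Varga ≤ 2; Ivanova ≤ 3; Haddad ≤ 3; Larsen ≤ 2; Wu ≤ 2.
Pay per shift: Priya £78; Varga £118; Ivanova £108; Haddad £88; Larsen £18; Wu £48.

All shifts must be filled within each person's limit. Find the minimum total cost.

£768

Picking the cheapest available guard for each shift independently would cost £468, but that ignores the shift limits.
An optimal schedule: Mon-PM→Haddad, Tue-AM→Wu, Tue-PM→Haddad, Wed-AM→Ivanova, Wed-PM→Larsen, Thu-AM→Haddad+Ivanova, Thu-PM→Priya, Fri-AM→Larsen, Fri-PM→Priya, Sat-AM→Wu.
Total: 88 + 48 + 88 + 108 + 18 + 88 + 108 + 78 + 18 + 78 + 48 = £768.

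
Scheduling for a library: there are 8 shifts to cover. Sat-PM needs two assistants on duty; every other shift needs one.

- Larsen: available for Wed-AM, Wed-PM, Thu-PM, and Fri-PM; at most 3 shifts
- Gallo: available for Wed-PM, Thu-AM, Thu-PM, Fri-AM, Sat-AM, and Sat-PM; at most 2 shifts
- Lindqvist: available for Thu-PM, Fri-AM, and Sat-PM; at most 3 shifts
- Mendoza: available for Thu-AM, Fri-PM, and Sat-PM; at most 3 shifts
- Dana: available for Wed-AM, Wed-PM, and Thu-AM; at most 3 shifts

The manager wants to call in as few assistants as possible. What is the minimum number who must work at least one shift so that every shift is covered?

4

9 slots to fill and no one can take more than 3, so at least ⌈9/3⌉ = 3 assistants are needed.
No set of 3 assistants can cover every shift (each such set leaves at least one shift with no one available or exceeds a cap).
Larsen, Gallo, Lindqvist, and Mendoza alone can cover everything: Wed-AM→Larsen, Wed-PM→Larsen, Thu-AM→Gallo, Thu-PM→Lindqvist, Fri-AM→Lindqvist, Fri-PM→Larsen, Sat-AM→Gallo, Sat-PM→Lindqvist+Mendoza.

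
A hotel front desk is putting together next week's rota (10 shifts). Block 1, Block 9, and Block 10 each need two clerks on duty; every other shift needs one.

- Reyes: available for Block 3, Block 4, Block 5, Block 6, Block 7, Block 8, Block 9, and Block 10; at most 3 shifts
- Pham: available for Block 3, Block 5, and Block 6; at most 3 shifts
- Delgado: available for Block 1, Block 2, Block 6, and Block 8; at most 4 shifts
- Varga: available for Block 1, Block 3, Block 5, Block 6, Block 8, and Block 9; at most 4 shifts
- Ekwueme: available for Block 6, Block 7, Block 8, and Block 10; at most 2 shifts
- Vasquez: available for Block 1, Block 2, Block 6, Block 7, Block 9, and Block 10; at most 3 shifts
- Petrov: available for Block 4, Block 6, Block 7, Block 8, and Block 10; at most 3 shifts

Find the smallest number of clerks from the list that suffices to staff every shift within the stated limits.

4

13 slots to fill and no one can take more than 4, so at least ⌈13/4⌉ = 4 clerks are needed.
Reyes, Delgado, Varga, and Ekwueme alone can cover everything: Block 1→Delgado+Varga, Block 2→Delgado, Block 3→Varga, Block 4→Reyes, Block 5→Varga, Block 6→Delgado, Block 7→Ekwueme, Block 8→Delgado, Block 9→Reyes+Varga, Block 10→Reyes+Ekwueme.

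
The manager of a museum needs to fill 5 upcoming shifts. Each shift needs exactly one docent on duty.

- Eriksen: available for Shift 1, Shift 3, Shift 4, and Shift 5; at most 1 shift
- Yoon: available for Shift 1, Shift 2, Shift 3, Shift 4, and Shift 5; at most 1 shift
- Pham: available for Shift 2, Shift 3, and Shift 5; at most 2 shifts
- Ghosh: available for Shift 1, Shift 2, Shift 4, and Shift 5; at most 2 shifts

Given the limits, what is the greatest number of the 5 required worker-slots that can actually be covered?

5

Total capacity across all docents is 1+1+2+2 = 6, and 5 slots are needed, so at most 5 can be filled.
An assignment achieving 5: Shift 1→Eriksen, Shift 2→Yoon, Shift 3→Pham, Shift 4→Ghosh, Shift 5→Pham.
Loads: Eriksen 1/1, Yoon 1/1, Pham 2/2, Ghosh 1/2.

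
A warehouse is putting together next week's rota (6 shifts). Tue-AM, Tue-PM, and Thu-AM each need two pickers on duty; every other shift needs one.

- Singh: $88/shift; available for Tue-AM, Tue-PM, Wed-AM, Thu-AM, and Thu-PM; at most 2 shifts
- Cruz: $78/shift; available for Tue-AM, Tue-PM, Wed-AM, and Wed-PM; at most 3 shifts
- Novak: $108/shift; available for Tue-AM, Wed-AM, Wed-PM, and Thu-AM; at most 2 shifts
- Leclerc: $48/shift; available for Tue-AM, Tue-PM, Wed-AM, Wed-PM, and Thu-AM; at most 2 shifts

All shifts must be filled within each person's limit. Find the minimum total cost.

$722

Thu-PM can only be covered by Singh, so that assignment is forced.
Picking the cheapest available picker for each shift independently would cost $572, but that ignores the shift limits.
An optimal schedule: Tue-AM→Novak+Leclerc, Tue-PM→Singh+Cruz, Wed-AM→Cruz, Wed-PM→Cruz, Thu-AM→Novak+Leclerc, Thu-PM→Singh.
Total: 108 + 48 + 88 + 78 + 78 + 78 + 108 + 48 + 88 = $722.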